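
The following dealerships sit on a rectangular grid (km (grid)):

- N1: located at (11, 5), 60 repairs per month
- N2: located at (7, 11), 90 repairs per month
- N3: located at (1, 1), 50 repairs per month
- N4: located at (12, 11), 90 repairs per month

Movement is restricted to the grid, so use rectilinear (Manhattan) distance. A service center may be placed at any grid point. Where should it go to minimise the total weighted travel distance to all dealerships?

Manhattan distance separates: Σwᵢ(|x−xᵢ|+|y−yᵢ|) = Σwᵢ|x−xᵢ| + Σwᵢ|y−yᵢ|, so x and y are optimised independently as 1-D weighted medians.
Total weight W = 290; half = 145.
x-coordinate, sorted with cumulative weight:
  x=1 (N3, w=50) cum 50
  x=7 (N2, w=90) cum 140
  x=11 (N1, w=60) cum 200  ← median
  x=12 (N4, w=90) cum 290
⇒ x* = 11
y-coordinate, sorted with cumulative weight:
  y=1 (N3, w=50) cum 50
  y=5 (N1, w=60) cum 110
  y=11 (N2, w=90) cum 200  ← median
  y=11 (N4, w=90) cum 290
⇒ y* = 11

(11, 11)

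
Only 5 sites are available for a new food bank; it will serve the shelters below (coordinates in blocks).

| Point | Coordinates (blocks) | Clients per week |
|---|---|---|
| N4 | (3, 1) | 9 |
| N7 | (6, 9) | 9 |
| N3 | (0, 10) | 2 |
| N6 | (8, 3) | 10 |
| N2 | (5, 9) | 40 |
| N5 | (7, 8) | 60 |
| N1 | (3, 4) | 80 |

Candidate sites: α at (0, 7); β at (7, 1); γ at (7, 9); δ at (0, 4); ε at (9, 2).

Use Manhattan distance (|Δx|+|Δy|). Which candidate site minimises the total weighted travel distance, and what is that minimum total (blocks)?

Total weighted distance at each candidate:
  α (0, 7): total = 1519
  β (7, 1): total = 1559
  γ (7, 9): total = 1063
  δ (0, 4): total = 1555
  ε (9, 2): total = 1767
Minimum is at γ with total 1063 blocks.

γ, total 1063 blocks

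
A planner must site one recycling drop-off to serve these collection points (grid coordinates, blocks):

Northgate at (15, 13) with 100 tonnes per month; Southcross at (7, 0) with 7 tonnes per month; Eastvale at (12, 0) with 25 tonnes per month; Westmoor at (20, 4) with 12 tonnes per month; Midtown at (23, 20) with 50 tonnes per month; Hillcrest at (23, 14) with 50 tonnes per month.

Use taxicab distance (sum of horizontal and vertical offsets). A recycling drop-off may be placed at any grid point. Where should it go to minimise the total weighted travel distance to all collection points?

(15, 13)

Manhattan distance separates: Σwᵢ(|x−xᵢ|+|y−yᵢ|) = Σwᵢ|x−xᵢ| + Σwᵢ|y−yᵢ|, so x and y are optimised independently as 1-D weighted medians.
Total weight W = 244; half = 122.
x-coordinate, sorted with cumulative weight:
  x=7 (Southcross, w=7) cum 7
  x=12 (Eastvale, w=25) cum 32
  x=15 (Northgate, w=100) cum 132  ← median
  x=20 (Westmoor, w=12) cum 144
  x=23 (Midtown, w=50) cum 194
  x=23 (Hillcrest, w=50) cum 244
⇒ x* = 15
y-coordinate, sorted with cumulative weight:
  y=0 (Southcross, w=7) cum 7
  y=0 (Eastvale, w=25) cum 32
  y=4 (Westmoor, w=12) cum 44
  y=13 (Northgate, w=100) cum 144  ← median
  y=14 (Hillcrest, w=50) cum 194
  y=20 (Midtown, w=50) cum 244
⇒ y* = 13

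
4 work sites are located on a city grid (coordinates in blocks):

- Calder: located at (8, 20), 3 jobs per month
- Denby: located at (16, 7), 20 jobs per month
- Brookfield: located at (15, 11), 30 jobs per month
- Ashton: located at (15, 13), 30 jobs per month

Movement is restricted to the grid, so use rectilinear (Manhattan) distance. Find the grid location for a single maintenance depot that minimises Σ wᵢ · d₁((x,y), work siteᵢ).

(15, 11)

Manhattan distance separates: Σwᵢ(|x−xᵢ|+|y−yᵢ|) = Σwᵢ|x−xᵢ| + Σwᵢ|y−yᵢ|, so x and y are optimised independently as 1-D weighted medians.
Total weight W = 83; half = 41.5.
x-coordinate, sorted with cumulative weight:
  x=8 (Calder, w=3) cum 3
  x=15 (Brookfield, w=30) cum 33
  x=15 (Ashton, w=30) cum 63  ← median
  x=16 (Denby, w=20) cum 83
⇒ x* = 15
y-coordinate, sorted with cumulative weight:
  y=7 (Denby, w=20) cum 20
  y=11 (Brookfield, w=30) cum 50  ← median
  y=13 (Ashton, w=30) cum 80
  y=20 (Calder, w=3) cum 83
⇒ y* = 11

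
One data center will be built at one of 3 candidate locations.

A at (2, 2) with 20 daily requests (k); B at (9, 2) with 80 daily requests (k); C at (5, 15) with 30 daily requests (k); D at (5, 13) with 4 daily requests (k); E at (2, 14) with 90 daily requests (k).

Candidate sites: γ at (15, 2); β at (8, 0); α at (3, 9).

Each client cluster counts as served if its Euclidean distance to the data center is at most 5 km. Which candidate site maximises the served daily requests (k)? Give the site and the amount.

β, covering 80

Coverage radius r = 5 km; a point is covered iff (Δx)²+(Δy)² ≤ 5² = 25.
  γ (15, 2): covers {none} → 0
  β (8, 0): covers {B} → 80
  α (3, 9): covers {D} → 4
Maximum coverage at β: 80 daily requests (k).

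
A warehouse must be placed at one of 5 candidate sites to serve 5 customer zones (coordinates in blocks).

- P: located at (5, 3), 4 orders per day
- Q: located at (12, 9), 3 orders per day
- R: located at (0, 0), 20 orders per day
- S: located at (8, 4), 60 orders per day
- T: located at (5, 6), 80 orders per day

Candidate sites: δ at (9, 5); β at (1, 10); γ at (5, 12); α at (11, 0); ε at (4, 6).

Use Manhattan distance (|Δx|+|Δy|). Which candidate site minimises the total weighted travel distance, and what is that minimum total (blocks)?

ε, total 689 blocks

Total weighted distance at each candidate:
  δ (9, 5): total = 845
  β (1, 10): total = 1720
  γ (5, 12): total = 1546
  α (11, 0): total = 1666
  ε (4, 6): total = 689
Minimum is at ε with total 689 blocks.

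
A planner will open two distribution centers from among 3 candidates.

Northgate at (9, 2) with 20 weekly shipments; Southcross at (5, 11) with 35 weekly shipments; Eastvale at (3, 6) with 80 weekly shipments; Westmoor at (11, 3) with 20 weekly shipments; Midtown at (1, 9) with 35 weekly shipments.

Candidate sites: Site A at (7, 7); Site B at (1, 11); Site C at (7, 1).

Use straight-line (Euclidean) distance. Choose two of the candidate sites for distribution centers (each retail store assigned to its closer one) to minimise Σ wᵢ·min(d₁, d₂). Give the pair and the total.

{Site A, Site B}, total 760.7

Evaluate every pair (each demand assigned to the nearer of the two):
  {Site A, Site B}: total = 760.7
  {Site B, Site C}: total = 775.0
  {Site A, Site C}: total = 841.9
Best pair: {Site A, Site B} with total 760.7.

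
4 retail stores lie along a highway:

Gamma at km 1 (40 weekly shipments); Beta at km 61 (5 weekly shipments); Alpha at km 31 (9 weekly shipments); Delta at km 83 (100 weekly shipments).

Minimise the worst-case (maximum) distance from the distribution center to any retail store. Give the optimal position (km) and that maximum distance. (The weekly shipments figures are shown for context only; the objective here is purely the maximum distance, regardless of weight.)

location 42, max distance 41

The 1-center on a line is the midpoint of the two extreme points: leftmost at 1, rightmost at 83.
Optimal location = (1 + 83)/2 = 42; maximum distance = (83 − 1)/2 = 41.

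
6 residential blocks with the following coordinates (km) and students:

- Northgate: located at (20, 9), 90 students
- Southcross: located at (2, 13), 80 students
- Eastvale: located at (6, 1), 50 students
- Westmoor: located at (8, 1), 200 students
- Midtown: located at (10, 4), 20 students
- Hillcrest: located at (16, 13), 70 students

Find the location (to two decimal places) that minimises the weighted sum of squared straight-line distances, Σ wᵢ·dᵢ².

The minimiser of Σwᵢ‖p−pᵢ‖² is the weighted centroid p* = (Σwᵢpᵢ)/(Σwᵢ).
Σwᵢ = 510.
Σwᵢxᵢ = 90·20 + 80·2 + 50·6 + 200·8 + 20·10 + 70·16 = 5180.
Σwᵢyᵢ = 90·9 + 80·13 + 50·1 + 200·1 + 20·4 + 70·13 = 3090.
x* = 5180/510 = 10.16, y* = 3090/510 = 6.06.

(10.16, 6.06)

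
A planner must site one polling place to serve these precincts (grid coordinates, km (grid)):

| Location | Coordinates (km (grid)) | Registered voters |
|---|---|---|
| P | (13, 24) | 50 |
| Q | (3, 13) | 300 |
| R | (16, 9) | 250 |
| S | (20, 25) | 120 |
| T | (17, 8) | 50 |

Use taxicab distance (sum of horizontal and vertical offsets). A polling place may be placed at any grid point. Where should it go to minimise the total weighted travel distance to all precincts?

Manhattan distance separates: Σwᵢ(|x−xᵢ|+|y−yᵢ|) = Σwᵢ|x−xᵢ| + Σwᵢ|y−yᵢ|, so x and y are optimised independently as 1-D weighted medians.
Total weight W = 770; half = 385.
x-coordinate, sorted with cumulative weight:
  x=3 (Q, w=300) cum 300
  x=13 (P, w=50) cum 350
  x=16 (R, w=250) cum 600  ← median
  x=17 (T, w=50) cum 650
  x=20 (S, w=120) cum 770
⇒ x* = 16
y-coordinate, sorted with cumulative weight:
  y=8 (T, w=50) cum 50
  y=9 (R, w=250) cum 300
  y=13 (Q, w=300) cum 600  ← median
  y=24 (P, w=50) cum 650
  y=25 (S, w=120) cum 770
⇒ y* = 13

(16, 13)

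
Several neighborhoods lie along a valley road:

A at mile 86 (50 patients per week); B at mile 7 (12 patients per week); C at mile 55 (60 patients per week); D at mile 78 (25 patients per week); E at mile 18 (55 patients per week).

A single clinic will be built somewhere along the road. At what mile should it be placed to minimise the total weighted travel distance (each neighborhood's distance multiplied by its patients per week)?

For a sum of weighted absolute distances on a line, the optimum is the weighted median (not the mean). Total weight W = 202; half-weight = 101.
Sort by position and accumulate weight:
  mile 7 (B, w=12) → cum 12
  mile 18 (E, w=55) → cum 67
  mile 55 (C, w=60) → cum 127  ≥ 101 → median here
  mile 78 (D, w=25) → cum 152
  mile 86 (A, w=50) → cum 202
Optimal location: mile 55.

x = 55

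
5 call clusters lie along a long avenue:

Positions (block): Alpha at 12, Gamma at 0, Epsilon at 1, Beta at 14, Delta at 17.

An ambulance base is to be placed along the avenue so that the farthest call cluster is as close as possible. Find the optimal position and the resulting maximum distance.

The 1-center on a line is the midpoint of the two extreme points: leftmost at 0, rightmost at 17.
Optimal location = (0 + 17)/2 = 8.5; maximum distance = (17 − 0)/2 = 8.5.

location 8.5, max distance 8.5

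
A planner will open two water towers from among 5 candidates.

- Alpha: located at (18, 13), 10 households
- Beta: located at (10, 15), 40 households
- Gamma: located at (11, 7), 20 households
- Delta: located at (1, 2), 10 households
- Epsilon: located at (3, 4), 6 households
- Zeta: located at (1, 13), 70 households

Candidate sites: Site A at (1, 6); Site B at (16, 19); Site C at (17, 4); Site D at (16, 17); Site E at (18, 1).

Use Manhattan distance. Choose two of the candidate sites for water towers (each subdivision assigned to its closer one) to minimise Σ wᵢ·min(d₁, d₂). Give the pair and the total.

Evaluate every pair (each demand assigned to the nearer of the two):
  {Site A, Site D}: total = 1154
  {Site A, Site B}: total = 1254
  {Site A, Site C}: total = 1554
  {Site A, Site E}: total = 1614
  {Site C, Site D}: total = 2154
  {Site D, Site E}: total = 2258
  {Site B, Site C}: total = 2394
  {Site B, Site D}: total = 2466
  {Site B, Site E}: total = 2498
  {Site C, Site E}: total = 3014
Best pair: {Site A, Site D} with total 1154.

{Site A, Site D}, total 1154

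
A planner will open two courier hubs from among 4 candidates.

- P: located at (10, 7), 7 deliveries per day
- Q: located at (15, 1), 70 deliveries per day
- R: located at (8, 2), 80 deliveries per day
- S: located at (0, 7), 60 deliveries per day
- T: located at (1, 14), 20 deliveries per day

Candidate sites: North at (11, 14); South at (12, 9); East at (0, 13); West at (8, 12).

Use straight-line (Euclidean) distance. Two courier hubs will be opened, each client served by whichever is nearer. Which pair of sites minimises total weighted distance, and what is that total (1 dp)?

{South, East}, total 1651.1

Evaluate every pair (each demand assigned to the nearer of the two):
  {South, East}: total = 1651.1
  {South, West}: total = 1974.5
  {East, West}: total = 2138.7
  {North, South}: total = 2192.8
  {North, East}: total = 2379.4
  {North, West}: total = 2462.0
Best pair: {South, East} with total 1651.1.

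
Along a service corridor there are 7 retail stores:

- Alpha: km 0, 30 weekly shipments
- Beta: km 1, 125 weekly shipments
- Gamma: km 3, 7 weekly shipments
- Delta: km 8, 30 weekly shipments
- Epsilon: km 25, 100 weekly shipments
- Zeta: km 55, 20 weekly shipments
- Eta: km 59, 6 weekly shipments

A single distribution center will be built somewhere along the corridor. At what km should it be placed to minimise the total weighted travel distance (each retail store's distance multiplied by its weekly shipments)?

x = 3

For a sum of weighted absolute distances on a line, the optimum is the weighted median (not the mean). Total weight W = 318; half-weight = 159.
Sort by position and accumulate weight:
  km 0 (Alpha, w=30) → cum 30
  km 1 (Beta, w=125) → cum 155
  km 3 (Gamma, w=7) → cum 162  ≥ 159 → median here
  km 8 (Delta, w=30) → cum 192
  km 25 (Epsilon, w=100) → cum 292
  km 55 (Zeta, w=20) → cum 312
  km 59 (Eta, w=6) → cum 318
Optimal location: km 3.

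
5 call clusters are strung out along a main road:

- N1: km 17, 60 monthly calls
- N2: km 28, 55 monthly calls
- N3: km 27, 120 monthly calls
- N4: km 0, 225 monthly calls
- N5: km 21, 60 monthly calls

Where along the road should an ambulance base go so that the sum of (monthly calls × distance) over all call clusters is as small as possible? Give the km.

x = 17

For a sum of weighted absolute distances on a line, the optimum is the weighted median (not the mean). Total weight W = 520; half-weight = 260.
Sort by position and accumulate weight:
  km 0 (N4, w=225) → cum 225
  km 17 (N1, w=60) → cum 285  ≥ 260 → median here
  km 21 (N5, w=60) → cum 345
  km 27 (N3, w=120) → cum 465
  km 28 (N2, w=55) → cum 520
Optimal location: km 17.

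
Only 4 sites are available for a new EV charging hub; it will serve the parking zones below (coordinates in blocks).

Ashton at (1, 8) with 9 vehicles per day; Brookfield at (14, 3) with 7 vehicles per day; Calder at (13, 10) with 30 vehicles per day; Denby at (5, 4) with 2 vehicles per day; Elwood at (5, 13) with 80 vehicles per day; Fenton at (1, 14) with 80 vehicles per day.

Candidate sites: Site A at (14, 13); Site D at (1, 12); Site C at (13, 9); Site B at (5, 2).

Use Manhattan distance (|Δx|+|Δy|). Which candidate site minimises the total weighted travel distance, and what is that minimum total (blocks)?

Total weighted distance at each candidate:
  Site A (14, 13): total = 2228
  Site D (1, 12): total = 1194
  Site C (13, 9): total = 2542
  Site B (5, 2): total = 2804
Minimum is at Site D with total 1194 blocks.

Site D, total 1194 blocks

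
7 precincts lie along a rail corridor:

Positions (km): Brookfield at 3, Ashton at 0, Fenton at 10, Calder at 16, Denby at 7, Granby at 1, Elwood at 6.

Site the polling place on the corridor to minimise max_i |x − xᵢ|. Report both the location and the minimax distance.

The 1-center on a line is the midpoint of the two extreme points: leftmost at 0, rightmost at 16.
Optimal location = (0 + 16)/2 = 8; maximum distance = (16 − 0)/2 = 8.

location 8, max distance 8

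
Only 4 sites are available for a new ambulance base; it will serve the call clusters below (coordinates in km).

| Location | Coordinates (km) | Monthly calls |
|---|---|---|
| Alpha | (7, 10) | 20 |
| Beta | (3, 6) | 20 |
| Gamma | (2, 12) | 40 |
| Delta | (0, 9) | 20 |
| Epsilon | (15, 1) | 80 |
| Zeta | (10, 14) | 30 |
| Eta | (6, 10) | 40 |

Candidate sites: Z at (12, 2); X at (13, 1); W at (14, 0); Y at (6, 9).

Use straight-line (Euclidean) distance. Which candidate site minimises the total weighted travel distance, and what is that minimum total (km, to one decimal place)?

Y, total 1628.6 km

Total weighted distance at each candidate:
  Z (12, 2): total = 2247.1
  X (13, 1): total = 2383.8
  W (14, 0): total = 2568.6
  Y (6, 9): total = 1628.6
Minimum is at Y with total 1628.6 km.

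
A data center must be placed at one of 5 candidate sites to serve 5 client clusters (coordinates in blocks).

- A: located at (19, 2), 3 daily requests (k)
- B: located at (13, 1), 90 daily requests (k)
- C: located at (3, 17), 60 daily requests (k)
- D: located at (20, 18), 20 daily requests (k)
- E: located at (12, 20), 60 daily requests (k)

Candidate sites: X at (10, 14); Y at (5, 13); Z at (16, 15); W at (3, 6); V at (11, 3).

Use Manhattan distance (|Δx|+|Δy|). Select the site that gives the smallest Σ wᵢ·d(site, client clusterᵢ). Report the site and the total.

Total weighted distance at each candidate:
  X (10, 14): total = 2863
  Y (5, 13): total = 3475
  Z (16, 15): total = 3158
  W (3, 6): total = 4030
  V (11, 3): total = 3267
Minimum is at X with total 2863 blocks.

X, total 2863 blocks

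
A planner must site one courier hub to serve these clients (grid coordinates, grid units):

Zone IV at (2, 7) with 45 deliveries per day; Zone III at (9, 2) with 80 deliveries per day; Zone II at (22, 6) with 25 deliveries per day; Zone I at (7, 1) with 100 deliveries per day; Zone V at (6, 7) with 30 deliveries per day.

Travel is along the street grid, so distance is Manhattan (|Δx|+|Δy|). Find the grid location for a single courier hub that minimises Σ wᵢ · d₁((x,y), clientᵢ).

Manhattan distance separates: Σwᵢ(|x−xᵢ|+|y−yᵢ|) = Σwᵢ|x−xᵢ| + Σwᵢ|y−yᵢ|, so x and y are optimised independently as 1-D weighted medians.
Total weight W = 280; half = 140.
x-coordinate, sorted with cumulative weight:
  x=2 (Zone IV, w=45) cum 45
  x=6 (Zone V, w=30) cum 75
  x=7 (Zone I, w=100) cum 175  ← median
  x=9 (Zone III, w=80) cum 255
  x=22 (Zone II, w=25) cum 280
⇒ x* = 7
y-coordinate, sorted with cumulative weight:
  y=1 (Zone I, w=100) cum 100
  y=2 (Zone III, w=80) cum 180  ← median
  y=6 (Zone II, w=25) cum 205
  y=7 (Zone IV, w=45) cum 250
  y=7 (Zone V, w=30) cum 280
⇒ y* = 2

(7, 2)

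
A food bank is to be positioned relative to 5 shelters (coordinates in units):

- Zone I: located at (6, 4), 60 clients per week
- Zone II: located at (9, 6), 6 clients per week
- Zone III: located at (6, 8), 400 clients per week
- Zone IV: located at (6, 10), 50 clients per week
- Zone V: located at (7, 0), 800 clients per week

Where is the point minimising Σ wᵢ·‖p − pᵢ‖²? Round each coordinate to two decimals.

(6.62, 3.02)

The minimiser of Σwᵢ‖p−pᵢ‖² is the weighted centroid p* = (Σwᵢpᵢ)/(Σwᵢ).
Σwᵢ = 1316.
Σwᵢxᵢ = 60·6 + 6·9 + 400·6 + 50·6 + 800·7 = 8714.
Σwᵢyᵢ = 60·4 + 6·6 + 400·8 + 50·10 + 800·0 = 3976.
x* = 8714/1316 = 6.62, y* = 3976/1316 = 3.02.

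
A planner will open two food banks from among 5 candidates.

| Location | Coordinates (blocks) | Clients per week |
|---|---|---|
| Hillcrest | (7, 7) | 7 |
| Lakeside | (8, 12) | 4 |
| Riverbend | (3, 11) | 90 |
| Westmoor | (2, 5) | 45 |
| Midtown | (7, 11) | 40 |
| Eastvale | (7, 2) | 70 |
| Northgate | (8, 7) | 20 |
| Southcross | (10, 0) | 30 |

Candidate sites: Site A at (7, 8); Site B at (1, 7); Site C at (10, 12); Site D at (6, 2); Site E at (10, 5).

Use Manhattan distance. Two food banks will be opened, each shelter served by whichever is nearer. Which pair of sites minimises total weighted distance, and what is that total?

Evaluate every pair (each demand assigned to the nearer of the two):
  {Site A, Site D}: total = 1382
  {Site B, Site D}: total = 1555
  {Site A, Site B}: total = 1612
  {Site C, Site D}: total = 1635
  {Site A, Site E}: total = 1747
  {Site B, Site E}: total = 1756
  {Site A, Site C}: total = 1915
  {Site C, Site E}: total = 1933
  {Site D, Site E}: total = 2126
  {Site B, Site C}: total = 2155
Best pair: {Site A, Site D} with total 1382.

{Site A, Site D}, total 1382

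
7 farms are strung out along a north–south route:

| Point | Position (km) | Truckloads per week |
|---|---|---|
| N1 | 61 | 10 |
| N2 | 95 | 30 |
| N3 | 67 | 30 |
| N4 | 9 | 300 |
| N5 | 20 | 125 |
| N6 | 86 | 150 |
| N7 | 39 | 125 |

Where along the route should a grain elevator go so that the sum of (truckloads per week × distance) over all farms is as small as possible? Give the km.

x = 20

For a sum of weighted absolute distances on a line, the optimum is the weighted median (not the mean). Total weight W = 770; half-weight = 385.
Sort by position and accumulate weight:
  km 9 (N4, w=300) → cum 300
  km 20 (N5, w=125) → cum 425  ≥ 385 → median here
  km 39 (N7, w=125) → cum 550
  km 61 (N1, w=10) → cum 560
  km 67 (N3, w=30) → cum 590
  km 86 (N6, w=150) → cum 740
  km 95 (N2, w=30) → cum 770
Optimal location: km 20.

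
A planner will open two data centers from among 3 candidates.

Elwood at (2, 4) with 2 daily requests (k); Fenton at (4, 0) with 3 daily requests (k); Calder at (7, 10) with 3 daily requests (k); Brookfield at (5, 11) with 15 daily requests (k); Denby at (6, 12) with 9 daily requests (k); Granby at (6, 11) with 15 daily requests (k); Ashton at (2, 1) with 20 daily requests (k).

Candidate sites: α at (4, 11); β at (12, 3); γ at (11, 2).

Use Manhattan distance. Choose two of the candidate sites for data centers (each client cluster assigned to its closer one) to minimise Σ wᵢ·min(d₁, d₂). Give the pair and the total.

{α, γ}, total 329

Evaluate every pair (each demand assigned to the nearer of the two):
  {α, γ}: total = 329
  {α, β}: total = 375
  {β, γ}: total = 855
Best pair: {α, γ} with total 329.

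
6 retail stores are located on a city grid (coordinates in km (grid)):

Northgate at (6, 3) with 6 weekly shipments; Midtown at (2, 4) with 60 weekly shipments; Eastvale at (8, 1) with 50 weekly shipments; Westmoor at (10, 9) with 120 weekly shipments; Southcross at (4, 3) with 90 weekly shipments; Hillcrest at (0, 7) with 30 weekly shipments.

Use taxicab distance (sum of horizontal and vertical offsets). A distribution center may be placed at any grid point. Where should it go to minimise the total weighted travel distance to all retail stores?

(4, 4)

Manhattan distance separates: Σwᵢ(|x−xᵢ|+|y−yᵢ|) = Σwᵢ|x−xᵢ| + Σwᵢ|y−yᵢ|, so x and y are optimised independently as 1-D weighted medians.
Total weight W = 356; half = 178.
x-coordinate, sorted with cumulative weight:
  x=0 (Hillcrest, w=30) cum 30
  x=2 (Midtown, w=60) cum 90
  x=4 (Southcross, w=90) cum 180  ← median
  x=6 (Northgate, w=6) cum 186
  x=8 (Eastvale, w=50) cum 236
  x=10 (Westmoor, w=120) cum 356
⇒ x* = 4
y-coordinate, sorted with cumulative weight:
  y=1 (Eastvale, w=50) cum 50
  y=3 (Northgate, w=6) cum 56
  y=3 (Southcross, w=90) cum 146
  y=4 (Midtown, w=60) cum 206  ← median
  y=7 (Hillcrest, w=30) cum 236
  y=9 (Westmoor, w=120) cum 356
⇒ y* = 4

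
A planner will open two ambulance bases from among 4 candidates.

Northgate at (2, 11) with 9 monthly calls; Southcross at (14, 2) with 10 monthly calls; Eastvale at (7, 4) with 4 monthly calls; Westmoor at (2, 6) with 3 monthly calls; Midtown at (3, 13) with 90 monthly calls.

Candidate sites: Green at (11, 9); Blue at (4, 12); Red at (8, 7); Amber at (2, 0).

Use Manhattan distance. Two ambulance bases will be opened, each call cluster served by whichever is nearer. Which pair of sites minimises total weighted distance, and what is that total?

{Blue, Red}, total 354

Evaluate every pair (each demand assigned to the nearer of the two):
  {Blue, Red}: total = 354
  {Green, Blue}: total = 367
  {Blue, Amber}: total = 401
  {Green, Red}: total = 1217
  {Red, Amber}: total = 1224
  {Green, Amber}: total = 1333
Best pair: {Blue, Red} with total 354.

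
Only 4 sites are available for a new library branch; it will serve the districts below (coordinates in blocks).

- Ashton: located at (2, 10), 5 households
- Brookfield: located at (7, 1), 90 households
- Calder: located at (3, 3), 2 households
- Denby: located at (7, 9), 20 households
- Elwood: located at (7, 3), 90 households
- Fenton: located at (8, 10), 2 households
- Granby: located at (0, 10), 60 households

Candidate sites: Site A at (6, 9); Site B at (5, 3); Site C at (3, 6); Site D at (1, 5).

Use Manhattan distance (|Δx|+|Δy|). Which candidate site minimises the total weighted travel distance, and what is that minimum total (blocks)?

Site B, total 1494 blocks

Total weighted distance at each candidate:
  Site A (6, 9): total = 1929
  Site B (5, 3): total = 1494
  Site C (3, 6): total = 2049
  Site D (1, 5): total = 2242
Minimum is at Site B with total 1494 blocks.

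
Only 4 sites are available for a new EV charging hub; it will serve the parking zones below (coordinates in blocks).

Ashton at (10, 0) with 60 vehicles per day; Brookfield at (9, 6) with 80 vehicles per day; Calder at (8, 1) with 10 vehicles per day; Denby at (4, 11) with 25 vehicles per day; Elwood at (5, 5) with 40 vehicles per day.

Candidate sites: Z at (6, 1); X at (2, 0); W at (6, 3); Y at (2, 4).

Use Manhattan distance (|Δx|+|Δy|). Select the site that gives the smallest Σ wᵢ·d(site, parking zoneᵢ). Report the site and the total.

Total weighted distance at each candidate:
  Z (6, 1): total = 1460
  X (2, 0): total = 2235
  W (6, 3): total = 1310
  Y (2, 4): total = 1915
Minimum is at W with total 1310 blocks.

W, total 1310 blocks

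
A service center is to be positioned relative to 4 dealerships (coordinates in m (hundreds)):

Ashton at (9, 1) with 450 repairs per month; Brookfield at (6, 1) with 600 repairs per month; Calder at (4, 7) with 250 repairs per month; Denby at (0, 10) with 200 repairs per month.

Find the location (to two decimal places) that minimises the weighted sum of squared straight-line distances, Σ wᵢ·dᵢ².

(5.77, 3.20)

The minimiser of Σwᵢ‖p−pᵢ‖² is the weighted centroid p* = (Σwᵢpᵢ)/(Σwᵢ).
Σwᵢ = 1500.
Σwᵢxᵢ = 450·9 + 600·6 + 250·4 + 200·0 = 8650.
Σwᵢyᵢ = 450·1 + 600·1 + 250·7 + 200·10 = 4800.
x* = 8650/1500 = 5.77, y* = 4800/1500 = 3.20.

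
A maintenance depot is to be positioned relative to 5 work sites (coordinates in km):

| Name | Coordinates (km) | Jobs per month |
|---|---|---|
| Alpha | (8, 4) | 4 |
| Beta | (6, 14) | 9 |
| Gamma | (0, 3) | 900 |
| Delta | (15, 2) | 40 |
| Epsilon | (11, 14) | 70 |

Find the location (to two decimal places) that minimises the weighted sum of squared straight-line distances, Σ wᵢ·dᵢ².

(1.42, 3.81)

The minimiser of Σwᵢ‖p−pᵢ‖² is the weighted centroid p* = (Σwᵢpᵢ)/(Σwᵢ).
Σwᵢ = 1023.
Σwᵢxᵢ = 4·8 + 9·6 + 900·0 + 40·15 + 70·11 = 1456.
Σwᵢyᵢ = 4·4 + 9·14 + 900·3 + 40·2 + 70·14 = 3902.
x* = 1456/1023 = 1.42, y* = 3902/1023 = 3.81.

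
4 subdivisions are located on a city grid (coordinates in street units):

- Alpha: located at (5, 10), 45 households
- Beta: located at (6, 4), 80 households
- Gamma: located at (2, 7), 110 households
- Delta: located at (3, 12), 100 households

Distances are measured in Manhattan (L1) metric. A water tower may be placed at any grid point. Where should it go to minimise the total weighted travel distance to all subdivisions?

Manhattan distance separates: Σwᵢ(|x−xᵢ|+|y−yᵢ|) = Σwᵢ|x−xᵢ| + Σwᵢ|y−yᵢ|, so x and y are optimised independently as 1-D weighted medians.
Total weight W = 335; half = 167.5.
x-coordinate, sorted with cumulative weight:
  x=2 (Gamma, w=110) cum 110
  x=3 (Delta, w=100) cum 210  ← median
  x=5 (Alpha, w=45) cum 255
  x=6 (Beta, w=80) cum 335
⇒ x* = 3
y-coordinate, sorted with cumulative weight:
  y=4 (Beta, w=80) cum 80
  y=7 (Gamma, w=110) cum 190  ← median
  y=10 (Alpha, w=45) cum 235
  y=12 (Delta, w=100) cum 335
⇒ y* = 7

(3, 7)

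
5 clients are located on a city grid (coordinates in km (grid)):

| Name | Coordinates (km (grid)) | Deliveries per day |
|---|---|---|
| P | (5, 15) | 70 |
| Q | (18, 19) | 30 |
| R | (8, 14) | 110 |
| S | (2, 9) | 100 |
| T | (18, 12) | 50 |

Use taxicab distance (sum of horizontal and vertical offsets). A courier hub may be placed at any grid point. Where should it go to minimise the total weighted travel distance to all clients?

(8, 14)

Manhattan distance separates: Σwᵢ(|x−xᵢ|+|y−yᵢ|) = Σwᵢ|x−xᵢ| + Σwᵢ|y−yᵢ|, so x and y are optimised independently as 1-D weighted medians.
Total weight W = 360; half = 180.
x-coordinate, sorted with cumulative weight:
  x=2 (S, w=100) cum 100
  x=5 (P, w=70) cum 170
  x=8 (R, w=110) cum 280  ← median
  x=18 (Q, w=30) cum 310
  x=18 (T, w=50) cum 360
⇒ x* = 8
y-coordinate, sorted with cumulative weight:
  y=9 (S, w=100) cum 100
  y=12 (T, w=50) cum 150
  y=14 (R, w=110) cum 260  ← median
  y=15 (P, w=70) cum 330
  y=19 (Q, w=30) cum 360
⇒ y* = 14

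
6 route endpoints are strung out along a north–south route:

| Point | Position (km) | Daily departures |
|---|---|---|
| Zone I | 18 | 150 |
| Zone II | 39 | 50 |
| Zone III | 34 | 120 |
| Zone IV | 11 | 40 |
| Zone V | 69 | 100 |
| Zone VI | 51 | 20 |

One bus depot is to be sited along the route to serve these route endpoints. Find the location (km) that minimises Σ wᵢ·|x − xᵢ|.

For a sum of weighted absolute distances on a line, the optimum is the weighted median (not the mean). Total weight W = 480; half-weight = 240.
Sort by position and accumulate weight:
  km 11 (Zone IV, w=40) → cum 40
  km 18 (Zone I, w=150) → cum 190
  km 34 (Zone III, w=120) → cum 310  ≥ 240 → median here
  km 39 (Zone II, w=50) → cum 360
  km 51 (Zone VI, w=20) → cum 380
  km 69 (Zone V, w=100) → cum 480
Optimal location: km 34.

x = 34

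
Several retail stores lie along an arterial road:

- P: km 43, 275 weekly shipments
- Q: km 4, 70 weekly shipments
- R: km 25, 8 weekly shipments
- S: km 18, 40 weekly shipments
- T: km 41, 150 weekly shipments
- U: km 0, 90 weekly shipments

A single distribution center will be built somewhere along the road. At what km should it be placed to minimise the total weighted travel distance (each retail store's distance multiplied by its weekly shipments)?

For a sum of weighted absolute distances on a line, the optimum is the weighted median (not the mean). Total weight W = 633; half-weight = 316.5.
Sort by position and accumulate weight:
  km 0 (U, w=90) → cum 90
  km 4 (Q, w=70) → cum 160
  km 18 (S, w=40) → cum 200
  km 25 (R, w=8) → cum 208
  km 41 (T, w=150) → cum 358  ≥ 316.5 → median here
  km 43 (P, w=275) → cum 633
Optimal location: km 41.

x = 41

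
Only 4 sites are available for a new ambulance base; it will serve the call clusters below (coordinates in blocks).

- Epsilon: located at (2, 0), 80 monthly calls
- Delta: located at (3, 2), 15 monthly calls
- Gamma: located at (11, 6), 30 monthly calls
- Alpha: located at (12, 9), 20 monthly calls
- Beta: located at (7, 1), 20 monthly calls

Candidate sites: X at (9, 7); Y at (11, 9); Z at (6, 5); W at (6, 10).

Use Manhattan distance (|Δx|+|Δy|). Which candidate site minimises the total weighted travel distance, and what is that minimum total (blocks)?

Z, total 1290 blocks

Total weighted distance at each candidate:
  X (9, 7): total = 1635
  Y (11, 9): total = 2015
  Z (6, 5): total = 1290
  W (6, 10): total = 1895
Minimum is at Z with total 1290 blocks.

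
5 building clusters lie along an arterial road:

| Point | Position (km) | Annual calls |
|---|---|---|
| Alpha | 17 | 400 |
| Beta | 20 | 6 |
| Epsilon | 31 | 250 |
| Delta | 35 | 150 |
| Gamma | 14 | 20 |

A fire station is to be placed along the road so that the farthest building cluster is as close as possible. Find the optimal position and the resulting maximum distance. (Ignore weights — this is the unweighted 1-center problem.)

The 1-center on a line is the midpoint of the two extreme points: leftmost at 14, rightmost at 35.
Optimal location = (14 + 35)/2 = 24.5; maximum distance = (35 − 14)/2 = 10.5.

location 24.5, max distance 10.5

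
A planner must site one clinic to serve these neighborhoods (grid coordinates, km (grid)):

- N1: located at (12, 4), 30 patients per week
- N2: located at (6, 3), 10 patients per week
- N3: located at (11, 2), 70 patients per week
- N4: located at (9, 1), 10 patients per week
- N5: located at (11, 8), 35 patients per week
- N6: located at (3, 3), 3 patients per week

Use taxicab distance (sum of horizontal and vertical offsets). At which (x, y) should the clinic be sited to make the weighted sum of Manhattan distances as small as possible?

Manhattan distance separates: Σwᵢ(|x−xᵢ|+|y−yᵢ|) = Σwᵢ|x−xᵢ| + Σwᵢ|y−yᵢ|, so x and y are optimised independently as 1-D weighted medians.
Total weight W = 158; half = 79.
x-coordinate, sorted with cumulative weight:
  x=3 (N6, w=3) cum 3
  x=6 (N2, w=10) cum 13
  x=9 (N4, w=10) cum 23
  x=11 (N3, w=70) cum 93  ← median
  x=11 (N5, w=35) cum 128
  x=12 (N1, w=30) cum 158
⇒ x* = 11
y-coordinate, sorted with cumulative weight:
  y=1 (N4, w=10) cum 10
  y=2 (N3, w=70) cum 80  ← median
  y=3 (N2, w=10) cum 90
  y=3 (N6, w=3) cum 93
  y=4 (N1, w=30) cum 123
  y=8 (N5, w=35) cum 158
⇒ y* = 2

(11, 2)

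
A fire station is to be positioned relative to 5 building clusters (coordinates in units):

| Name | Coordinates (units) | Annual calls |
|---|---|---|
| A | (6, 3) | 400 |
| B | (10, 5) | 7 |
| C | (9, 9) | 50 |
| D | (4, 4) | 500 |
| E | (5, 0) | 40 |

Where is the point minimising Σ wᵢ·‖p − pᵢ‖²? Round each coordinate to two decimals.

The minimiser of Σwᵢ‖p−pᵢ‖² is the weighted centroid p* = (Σwᵢpᵢ)/(Σwᵢ).
Σwᵢ = 997.
Σwᵢxᵢ = 400·6 + 7·10 + 50·9 + 500·4 + 40·5 = 5120.
Σwᵢyᵢ = 400·3 + 7·5 + 50·9 + 500·4 + 40·0 = 3685.
x* = 5120/997 = 5.14, y* = 3685/997 = 3.70.

(5.14, 3.70)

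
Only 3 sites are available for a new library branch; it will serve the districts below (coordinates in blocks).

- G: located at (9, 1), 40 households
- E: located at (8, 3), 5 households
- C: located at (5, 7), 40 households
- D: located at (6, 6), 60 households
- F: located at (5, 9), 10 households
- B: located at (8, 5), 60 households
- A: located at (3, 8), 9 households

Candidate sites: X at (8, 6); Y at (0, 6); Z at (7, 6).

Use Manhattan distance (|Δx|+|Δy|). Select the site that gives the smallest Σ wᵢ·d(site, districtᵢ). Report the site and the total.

Z, total 704 blocks

Total weighted distance at each candidate:
  X (8, 6): total = 718
  Y (0, 6): total = 1880
  Z (7, 6): total = 704
Minimum is at Z with total 704 blocks.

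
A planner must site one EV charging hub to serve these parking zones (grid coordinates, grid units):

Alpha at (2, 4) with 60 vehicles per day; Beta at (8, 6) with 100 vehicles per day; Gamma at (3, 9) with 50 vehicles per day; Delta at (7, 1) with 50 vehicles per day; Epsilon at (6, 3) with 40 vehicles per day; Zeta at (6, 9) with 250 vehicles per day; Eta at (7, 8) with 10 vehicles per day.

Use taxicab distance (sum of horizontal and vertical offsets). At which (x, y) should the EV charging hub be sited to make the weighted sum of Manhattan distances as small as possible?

Manhattan distance separates: Σwᵢ(|x−xᵢ|+|y−yᵢ|) = Σwᵢ|x−xᵢ| + Σwᵢ|y−yᵢ|, so x and y are optimised independently as 1-D weighted medians.
Total weight W = 560; half = 280.
x-coordinate, sorted with cumulative weight:
  x=2 (Alpha, w=60) cum 60
  x=3 (Gamma, w=50) cum 110
  x=6 (Epsilon, w=40) cum 150
  x=6 (Zeta, w=250) cum 400  ← median
  x=7 (Delta, w=50) cum 450
  x=7 (Eta, w=10) cum 460
  x=8 (Beta, w=100) cum 560
⇒ x* = 6
y-coordinate, sorted with cumulative weight:
  y=1 (Delta, w=50) cum 50
  y=3 (Epsilon, w=40) cum 90
  y=4 (Alpha, w=60) cum 150
  y=6 (Beta, w=100) cum 250
  y=8 (Eta, w=10) cum 260
  y=9 (Gamma, w=50) cum 310  ← median
  y=9 (Zeta, w=250) cum 560
⇒ y* = 9

(6, 9)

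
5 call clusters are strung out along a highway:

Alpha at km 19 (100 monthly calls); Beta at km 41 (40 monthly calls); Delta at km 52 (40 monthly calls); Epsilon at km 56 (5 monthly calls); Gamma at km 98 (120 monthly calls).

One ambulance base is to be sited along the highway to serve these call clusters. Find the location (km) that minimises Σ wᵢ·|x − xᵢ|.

For a sum of weighted absolute distances on a line, the optimum is the weighted median (not the mean). Total weight W = 305; half-weight = 152.5.
Sort by position and accumulate weight:
  km 19 (Alpha, w=100) → cum 100
  km 41 (Beta, w=40) → cum 140
  km 52 (Delta, w=40) → cum 180  ≥ 152.5 → median here
  km 56 (Epsilon, w=5) → cum 185
  km 98 (Gamma, w=120) → cum 305
Optimal location: km 52.

x = 52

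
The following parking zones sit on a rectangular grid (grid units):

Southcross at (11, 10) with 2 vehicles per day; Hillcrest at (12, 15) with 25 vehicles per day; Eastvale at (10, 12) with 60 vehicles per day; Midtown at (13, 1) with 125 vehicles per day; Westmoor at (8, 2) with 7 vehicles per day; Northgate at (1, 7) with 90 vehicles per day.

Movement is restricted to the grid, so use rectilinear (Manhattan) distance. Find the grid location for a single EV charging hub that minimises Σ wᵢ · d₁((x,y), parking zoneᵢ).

(10, 7)

Manhattan distance separates: Σwᵢ(|x−xᵢ|+|y−yᵢ|) = Σwᵢ|x−xᵢ| + Σwᵢ|y−yᵢ|, so x and y are optimised independently as 1-D weighted medians.
Total weight W = 309; half = 154.5.
x-coordinate, sorted with cumulative weight:
  x=1 (Northgate, w=90) cum 90
  x=8 (Westmoor, w=7) cum 97
  x=10 (Eastvale, w=60) cum 157  ← median
  x=11 (Southcross, w=2) cum 159
  x=12 (Hillcrest, w=25) cum 184
  x=13 (Midtown, w=125) cum 309
⇒ x* = 10
y-coordinate, sorted with cumulative weight:
  y=1 (Midtown, w=125) cum 125
  y=2 (Westmoor, w=7) cum 132
  y=7 (Northgate, w=90) cum 222  ← median
  y=10 (Southcross, w=2) cum 224
  y=12 (Eastvale, w=60) cum 284
  y=15 (Hillcrest, w=25) cum 309
⇒ y* = 7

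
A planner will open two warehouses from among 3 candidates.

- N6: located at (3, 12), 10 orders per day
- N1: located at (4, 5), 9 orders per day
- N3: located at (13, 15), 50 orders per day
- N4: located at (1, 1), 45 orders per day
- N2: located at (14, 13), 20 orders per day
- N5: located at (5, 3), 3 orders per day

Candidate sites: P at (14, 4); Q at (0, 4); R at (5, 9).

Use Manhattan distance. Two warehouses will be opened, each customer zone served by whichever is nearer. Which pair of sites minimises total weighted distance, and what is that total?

{P, Q}, total 1133

Evaluate every pair (each demand assigned to the nearer of the two):
  {P, Q}: total = 1133
  {Q, R}: total = 1253
  {P, R}: total = 1433
Best pair: {P, Q} with total 1133.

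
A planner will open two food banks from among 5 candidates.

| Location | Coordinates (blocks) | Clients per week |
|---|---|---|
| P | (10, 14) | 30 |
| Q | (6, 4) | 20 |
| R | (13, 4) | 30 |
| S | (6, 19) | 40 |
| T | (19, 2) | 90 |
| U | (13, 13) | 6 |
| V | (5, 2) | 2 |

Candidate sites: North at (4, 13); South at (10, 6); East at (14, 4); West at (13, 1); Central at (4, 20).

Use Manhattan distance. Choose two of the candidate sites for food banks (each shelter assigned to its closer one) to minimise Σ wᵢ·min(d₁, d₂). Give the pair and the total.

Evaluate every pair (each demand assigned to the nearer of the two):
  {East, Central}: total = 1382
  {North, East}: total = 1426
  {West, Central}: total = 1490
  {North, West}: total = 1522
  {South, East}: total = 1778
  {South, West}: total = 1838
  {South, Central}: total = 1878
  {North, South}: total = 2042
  {East, West}: total = 2238
  {North, Central}: total = 3508
Best pair: {East, Central} with total 1382.

{East, Central}, total 1382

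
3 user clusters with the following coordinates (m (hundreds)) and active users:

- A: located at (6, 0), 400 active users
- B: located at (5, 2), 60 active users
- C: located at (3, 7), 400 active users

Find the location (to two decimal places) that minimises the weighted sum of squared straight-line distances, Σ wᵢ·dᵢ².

(4.53, 3.40)

The minimiser of Σwᵢ‖p−pᵢ‖² is the weighted centroid p* = (Σwᵢpᵢ)/(Σwᵢ).
Σwᵢ = 860.
Σwᵢxᵢ = 400·6 + 60·5 + 400·3 = 3900.
Σwᵢyᵢ = 400·0 + 60·2 + 400·7 = 2920.
x* = 3900/860 = 4.53, y* = 2920/860 = 3.40.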